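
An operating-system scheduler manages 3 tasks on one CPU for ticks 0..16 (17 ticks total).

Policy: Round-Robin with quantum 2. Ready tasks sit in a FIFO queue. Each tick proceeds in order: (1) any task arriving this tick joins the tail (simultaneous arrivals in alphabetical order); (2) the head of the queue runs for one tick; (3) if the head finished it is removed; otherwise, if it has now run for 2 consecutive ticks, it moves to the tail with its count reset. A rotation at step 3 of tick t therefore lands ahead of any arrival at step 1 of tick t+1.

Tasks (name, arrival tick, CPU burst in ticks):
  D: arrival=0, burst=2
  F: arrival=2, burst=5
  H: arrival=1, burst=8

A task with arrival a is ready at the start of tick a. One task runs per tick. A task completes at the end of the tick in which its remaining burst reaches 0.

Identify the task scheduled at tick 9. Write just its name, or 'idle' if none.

t=0: queue=[D] q_used=0 → run D
t=1: queue=[D,H] q_used=1 → run D
t=2: queue=[H,F] q_used=0 → run H
t=3: queue=[H,F] q_used=1 → run H
t=4: queue=[F,H] q_used=0 → run F
t=5: queue=[F,H] q_used=1 → run F
t=6: queue=[H,F] q_used=0 → run H
t=7: queue=[H,F] q_used=1 → run H
t=8: queue=[F,H] q_used=0 → run F
t=9: queue=[F,H] q_used=1 → run F
t=10: queue=[H,F] q_used=0 → run H
t=11: queue=[H,F] q_used=1 → run H
t=12: queue=[F,H] q_used=0 → run F
t=13: queue=[H] q_used=0 → run H
t=14: queue=[H] q_used=1 → run H
t=15: (idle)
t=16: (idle)

running at tick 9 = F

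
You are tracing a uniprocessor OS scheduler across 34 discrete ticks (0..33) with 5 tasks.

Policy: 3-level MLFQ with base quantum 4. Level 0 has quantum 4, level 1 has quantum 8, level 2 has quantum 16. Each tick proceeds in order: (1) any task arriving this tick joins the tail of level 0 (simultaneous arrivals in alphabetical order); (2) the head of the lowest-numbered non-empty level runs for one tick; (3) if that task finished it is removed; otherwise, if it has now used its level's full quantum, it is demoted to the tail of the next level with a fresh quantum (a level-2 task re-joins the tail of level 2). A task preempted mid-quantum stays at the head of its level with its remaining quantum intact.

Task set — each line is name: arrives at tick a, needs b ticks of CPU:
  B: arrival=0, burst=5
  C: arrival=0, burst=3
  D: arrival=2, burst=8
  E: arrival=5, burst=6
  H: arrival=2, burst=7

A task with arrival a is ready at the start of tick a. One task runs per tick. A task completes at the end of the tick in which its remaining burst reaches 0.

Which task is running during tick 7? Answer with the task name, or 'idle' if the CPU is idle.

running at tick 7 = D

t=0: L0/L1/L2 = BC/-/- → run B
t=1: L0/L1/L2 = BC/-/- → run B
t=2: L0/L1/L2 = BCDH/-/- → run B
t=3: L0/L1/L2 = BCDH/-/- → run B
t=4: L0/L1/L2 = CDH/B/- → run C
t=5: L0/L1/L2 = CDHE/B/- → run C
t=6: L0/L1/L2 = CDHE/B/- → run C
t=7: L0/L1/L2 = DHE/B/- → run D
t=8: L0/L1/L2 = DHE/B/- → run D
t=9: L0/L1/L2 = DHE/B/- → run D
t=10: L0/L1/L2 = DHE/B/- → run D
t=11: L0/L1/L2 = HE/BD/- → run H
t=12: L0/L1/L2 = HE/BD/- → run H
t=13: L0/L1/L2 = HE/BD/- → run H
t=14: L0/L1/L2 = HE/BD/- → run H
t=15: L0/L1/L2 = E/BDH/- → run E
t=16: L0/L1/L2 = E/BDH/- → run E
t=17: L0/L1/L2 = E/BDH/- → run E
t=18: L0/L1/L2 = E/BDH/- → run E
t=19: L0/L1/L2 = -/BDHE/- → run B
t=20: L0/L1/L2 = -/DHE/- → run D
t=21: L0/L1/L2 = -/DHE/- → run D
t=22: L0/L1/L2 = -/DHE/- → run D
t=23: L0/L1/L2 = -/DHE/- → run D
t=24: L0/L1/L2 = -/HE/- → run H
t=25: L0/L1/L2 = -/HE/- → run H
t=26: L0/L1/L2 = -/HE/- → run H
t=27: L0/L1/L2 = -/E/- → run E
t=28: L0/L1/L2 = -/E/- → run E
t=29: (idle)
t=30: (idle)
t=31: (idle)
t=32: (idle)
t=33: (idle)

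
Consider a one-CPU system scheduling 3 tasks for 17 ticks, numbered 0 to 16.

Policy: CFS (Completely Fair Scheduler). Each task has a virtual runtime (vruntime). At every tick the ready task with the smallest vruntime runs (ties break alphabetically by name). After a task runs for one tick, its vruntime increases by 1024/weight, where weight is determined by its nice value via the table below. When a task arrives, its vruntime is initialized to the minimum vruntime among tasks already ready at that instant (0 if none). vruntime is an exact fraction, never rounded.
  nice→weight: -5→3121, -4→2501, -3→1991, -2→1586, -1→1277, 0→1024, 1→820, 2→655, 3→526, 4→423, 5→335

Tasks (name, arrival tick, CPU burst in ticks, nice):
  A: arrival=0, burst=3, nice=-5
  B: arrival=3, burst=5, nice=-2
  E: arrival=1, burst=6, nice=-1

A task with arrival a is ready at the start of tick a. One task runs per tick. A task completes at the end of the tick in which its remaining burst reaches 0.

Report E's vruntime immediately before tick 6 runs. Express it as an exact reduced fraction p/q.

vruntime(E, start of tick 6) = 7699456/3985517

t=0: vr[A=0] → run A
t=1: vr[A=1024/3121 E=1024/3121] → run A
t=2: vr[A=2048/3121 E=1024/3121] → run E
t=3: vr[A=2048/3121 B=2048/3121 E=4503552/3985517] → run A
t=4: vr[B=2048/3121 E=4503552/3985517] → run B
t=5: vr[B=3222016/2474953 E=4503552/3985517] → run E
t=6: vr[B=3222016/2474953 E=7699456/3985517] → run B
t=7: vr[B=4819968/2474953 E=7699456/3985517] → run E
t=8: vr[B=4819968/2474953 E=10895360/3985517] → run B
t=9: vr[B=6417920/2474953 E=10895360/3985517] → run B
t=10: vr[B=8015872/2474953 E=10895360/3985517] → run E
t=11: vr[B=8015872/2474953 E=14091264/3985517] → run B
t=12: vr[E=14091264/3985517] → run E
t=13: vr[E=17287168/3985517] → run E
t=14: (idle)
t=15: (idle)
t=16: (idle)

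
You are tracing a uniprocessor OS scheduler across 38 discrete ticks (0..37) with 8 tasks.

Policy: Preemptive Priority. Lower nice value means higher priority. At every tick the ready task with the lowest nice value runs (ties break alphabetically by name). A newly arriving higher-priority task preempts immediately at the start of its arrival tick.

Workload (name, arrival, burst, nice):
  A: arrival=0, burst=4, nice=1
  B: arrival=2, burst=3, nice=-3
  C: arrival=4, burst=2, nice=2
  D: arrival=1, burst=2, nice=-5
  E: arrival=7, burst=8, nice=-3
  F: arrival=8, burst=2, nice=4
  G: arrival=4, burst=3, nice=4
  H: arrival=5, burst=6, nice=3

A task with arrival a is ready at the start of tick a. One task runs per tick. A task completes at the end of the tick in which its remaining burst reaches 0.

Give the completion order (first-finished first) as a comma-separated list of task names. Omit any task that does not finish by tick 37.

t=0: ready={A} → run A
t=1: ready={A,D} → run D
t=2: ready={A,B,D} → run D
t=3: ready={A,B} → run B
t=4: ready={A,B,C,G} → run B
t=5: ready={A,B,C,G,H} → run B
t=6: ready={A,C,G,H} → run A
t=7: ready={A,C,E,G,H} → run E
t=8: ready={A,C,E,F,G,H} → run E
t=9: ready={A,C,E,F,G,H} → run E
t=10: ready={A,C,E,F,G,H} → run E
t=11: ready={A,C,E,F,G,H} → run E
t=12: ready={A,C,E,F,G,H} → run E
t=13: ready={A,C,E,F,G,H} → run E
t=14: ready={A,C,E,F,G,H} → run E
t=15: ready={A,C,F,G,H} → run A
t=16: ready={A,C,F,G,H} → run A
t=17: ready={C,F,G,H} → run C
t=18: ready={C,F,G,H} → run C
t=19: ready={F,G,H} → run H
t=20: ready={F,G,H} → run H
t=21: ready={F,G,H} → run H
t=22: ready={F,G,H} → run H
t=23: ready={F,G,H} → run H
t=24: ready={F,G,H} → run H
t=25: ready={F,G} → run F
t=26: ready={F,G} → run F
t=27: ready={G} → run G
t=28: ready={G} → run G
t=29: ready={G} → run G
t=30: (idle)
t=31: (idle)
t=32: (idle)
t=33: (idle)
t=34: (idle)
t=35: (idle)
t=36: (idle)
t=37: (idle)

completion order = D, B, E, A, C, H, F, G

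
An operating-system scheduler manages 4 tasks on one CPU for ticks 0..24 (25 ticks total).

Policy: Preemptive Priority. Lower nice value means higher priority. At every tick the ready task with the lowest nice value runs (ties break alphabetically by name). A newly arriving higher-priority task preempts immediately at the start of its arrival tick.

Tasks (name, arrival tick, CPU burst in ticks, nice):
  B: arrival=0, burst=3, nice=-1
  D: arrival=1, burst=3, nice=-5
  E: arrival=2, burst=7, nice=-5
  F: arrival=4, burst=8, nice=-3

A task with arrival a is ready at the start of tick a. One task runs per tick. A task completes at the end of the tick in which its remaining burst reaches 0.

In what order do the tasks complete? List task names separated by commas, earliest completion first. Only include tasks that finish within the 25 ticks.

t=0: ready={B} → run B
t=1: ready={B,D} → run D
t=2: ready={B,D,E} → run D
t=3: ready={B,D,E} → run D
t=4: ready={B,E,F} → run E
t=5: ready={B,E,F} → run E
t=6: ready={B,E,F} → run E
t=7: ready={B,E,F} → run E
t=8: ready={B,E,F} → run E
t=9: ready={B,E,F} → run E
t=10: ready={B,E,F} → run E
t=11: ready={B,F} → run F
t=12: ready={B,F} → run F
t=13: ready={B,F} → run F
t=14: ready={B,F} → run F
t=15: ready={B,F} → run F
t=16: ready={B,F} → run F
t=17: ready={B,F} → run F
t=18: ready={B,F} → run F
t=19: ready={B} → run B
t=20: ready={B} → run B
t=21: (idle)
t=22: (idle)
t=23: (idle)
t=24: (idle)

completion order = D, E, F, B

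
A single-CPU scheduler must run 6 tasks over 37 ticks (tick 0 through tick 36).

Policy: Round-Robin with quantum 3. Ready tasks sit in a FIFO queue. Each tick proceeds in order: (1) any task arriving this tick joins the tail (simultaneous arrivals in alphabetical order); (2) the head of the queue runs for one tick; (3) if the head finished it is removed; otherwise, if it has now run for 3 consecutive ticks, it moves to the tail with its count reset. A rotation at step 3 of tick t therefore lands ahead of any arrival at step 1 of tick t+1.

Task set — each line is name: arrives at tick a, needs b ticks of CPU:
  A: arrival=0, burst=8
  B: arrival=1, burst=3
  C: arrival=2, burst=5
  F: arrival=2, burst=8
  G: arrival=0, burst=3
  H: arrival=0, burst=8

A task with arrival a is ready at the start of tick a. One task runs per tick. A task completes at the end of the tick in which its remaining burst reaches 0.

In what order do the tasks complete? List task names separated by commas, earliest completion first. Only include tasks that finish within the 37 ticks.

t=0: queue=[A,G,H] q_used=0 → run A
t=1: queue=[A,G,H,B] q_used=1 → run A
t=2: queue=[A,G,H,B,C,F] q_used=2 → run A
t=3: queue=[G,H,B,C,F,A] q_used=0 → run G
t=4: queue=[G,H,B,C,F,A] q_used=1 → run G
t=5: queue=[G,H,B,C,F,A] q_used=2 → run G
t=6: queue=[H,B,C,F,A] q_used=0 → run H
t=7: queue=[H,B,C,F,A] q_used=1 → run H
t=8: queue=[H,B,C,F,A] q_used=2 → run H
t=9: queue=[B,C,F,A,H] q_used=0 → run B
t=10: queue=[B,C,F,A,H] q_used=1 → run B
t=11: queue=[B,C,F,A,H] q_used=2 → run B
t=12: queue=[C,F,A,H] q_used=0 → run C
t=13: queue=[C,F,A,H] q_used=1 → run C
t=14: queue=[C,F,A,H] q_used=2 → run C
t=15: queue=[F,A,H,C] q_used=0 → run F
t=16: queue=[F,A,H,C] q_used=1 → run F
t=17: queue=[F,A,H,C] q_used=2 → run F
t=18: queue=[A,H,C,F] q_used=0 → run A
t=19: queue=[A,H,C,F] q_used=1 → run A
t=20: queue=[A,H,C,F] q_used=2 → run A
t=21: queue=[H,C,F,A] q_used=0 → run H
t=22: queue=[H,C,F,A] q_used=1 → run H
t=23: queue=[H,C,F,A] q_used=2 → run H
t=24: queue=[C,F,A,H] q_used=0 → run C
t=25: queue=[C,F,A,H] q_used=1 → run C
t=26: queue=[F,A,H] q_used=0 → run F
t=27: queue=[F,A,H] q_used=1 → run F
t=28: queue=[F,A,H] q_used=2 → run F
t=29: queue=[A,H,F] q_used=0 → run A
t=30: queue=[A,H,F] q_used=1 → run A
t=31: queue=[H,F] q_used=0 → run H
t=32: queue=[H,F] q_used=1 → run H
t=33: queue=[F] q_used=0 → run F
t=34: queue=[F] q_used=1 → run F
t=35: (idle)
t=36: (idle)

completion order = G, B, C, A, H, F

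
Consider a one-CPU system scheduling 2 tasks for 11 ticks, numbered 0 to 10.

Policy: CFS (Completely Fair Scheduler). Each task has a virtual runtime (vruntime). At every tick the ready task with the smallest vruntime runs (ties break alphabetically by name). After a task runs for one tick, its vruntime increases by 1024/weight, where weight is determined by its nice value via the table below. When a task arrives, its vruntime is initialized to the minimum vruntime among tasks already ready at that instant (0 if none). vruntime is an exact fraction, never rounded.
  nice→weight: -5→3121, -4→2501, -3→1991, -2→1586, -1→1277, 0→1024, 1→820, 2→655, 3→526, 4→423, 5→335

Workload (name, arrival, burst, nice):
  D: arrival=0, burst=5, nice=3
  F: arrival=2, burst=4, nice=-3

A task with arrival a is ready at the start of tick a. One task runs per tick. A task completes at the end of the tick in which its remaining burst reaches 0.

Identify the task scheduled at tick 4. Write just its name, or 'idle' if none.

t=0: vr[D=0] → run D
t=1: vr[D=512/263] → run D
t=2: vr[D=1024/263 F=1024/263] → run D
t=3: vr[D=1536/263 F=1024/263] → run F
t=4: vr[D=1536/263 F=2308096/523633] → run F
t=5: vr[D=1536/263 F=2577408/523633] → run F
t=6: vr[D=1536/263 F=2846720/523633] → run F
t=7: vr[D=1536/263] → run D
t=8: vr[D=2048/263] → run D
t=9: (idle)
t=10: (idle)

running at tick 4 = F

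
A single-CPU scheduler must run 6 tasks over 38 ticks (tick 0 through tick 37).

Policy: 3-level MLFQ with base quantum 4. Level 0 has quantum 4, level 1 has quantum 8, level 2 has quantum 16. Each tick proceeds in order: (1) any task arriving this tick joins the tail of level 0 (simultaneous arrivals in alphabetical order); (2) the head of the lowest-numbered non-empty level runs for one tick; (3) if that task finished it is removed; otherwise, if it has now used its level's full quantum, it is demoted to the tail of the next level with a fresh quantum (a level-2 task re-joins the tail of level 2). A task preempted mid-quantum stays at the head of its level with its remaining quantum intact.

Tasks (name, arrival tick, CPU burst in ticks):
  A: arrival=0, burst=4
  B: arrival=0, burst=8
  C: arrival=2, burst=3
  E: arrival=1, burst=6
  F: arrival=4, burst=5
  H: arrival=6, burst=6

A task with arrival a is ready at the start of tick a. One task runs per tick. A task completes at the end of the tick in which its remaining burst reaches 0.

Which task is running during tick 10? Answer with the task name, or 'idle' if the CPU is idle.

t=0: L0/L1/L2 = AB/-/- → run A
t=1: L0/L1/L2 = ABE/-/- → run A
t=2: L0/L1/L2 = ABEC/-/- → run A
t=3: L0/L1/L2 = ABEC/-/- → run A
t=4: L0/L1/L2 = BECF/-/- → run B
t=5: L0/L1/L2 = BECF/-/- → run B
t=6: L0/L1/L2 = BECFH/-/- → run B
t=7: L0/L1/L2 = BECFH/-/- → run B
t=8: L0/L1/L2 = ECFH/B/- → run E
t=9: L0/L1/L2 = ECFH/B/- → run E
t=10: L0/L1/L2 = ECFH/B/- → run E
t=11: L0/L1/L2 = ECFH/B/- → run E
t=12: L0/L1/L2 = CFH/BE/- → run C
t=13: L0/L1/L2 = CFH/BE/- → run C
t=14: L0/L1/L2 = CFH/BE/- → run C
t=15: L0/L1/L2 = FH/BE/- → run F
t=16: L0/L1/L2 = FH/BE/- → run F
t=17: L0/L1/L2 = FH/BE/- → run F
t=18: L0/L1/L2 = FH/BE/- → run F
t=19: L0/L1/L2 = H/BEF/- → run H
t=20: L0/L1/L2 = H/BEF/- → run H
t=21: L0/L1/L2 = H/BEF/- → run H
t=22: L0/L1/L2 = H/BEF/- → run H
t=23: L0/L1/L2 = -/BEFH/- → run B
t=24: L0/L1/L2 = -/BEFH/- → run B
t=25: L0/L1/L2 = -/BEFH/- → run B
t=26: L0/L1/L2 = -/BEFH/- → run B
t=27: L0/L1/L2 = -/EFH/- → run E
t=28: L0/L1/L2 = -/EFH/- → run E
t=29: L0/L1/L2 = -/FH/- → run F
t=30: L0/L1/L2 = -/H/- → run H
t=31: L0/L1/L2 = -/H/- → run H
t=32: (idle)
t=33: (idle)
t=34: (idle)
t=35: (idle)
t=36: (idle)
t=37: (idle)

running at tick 10 = E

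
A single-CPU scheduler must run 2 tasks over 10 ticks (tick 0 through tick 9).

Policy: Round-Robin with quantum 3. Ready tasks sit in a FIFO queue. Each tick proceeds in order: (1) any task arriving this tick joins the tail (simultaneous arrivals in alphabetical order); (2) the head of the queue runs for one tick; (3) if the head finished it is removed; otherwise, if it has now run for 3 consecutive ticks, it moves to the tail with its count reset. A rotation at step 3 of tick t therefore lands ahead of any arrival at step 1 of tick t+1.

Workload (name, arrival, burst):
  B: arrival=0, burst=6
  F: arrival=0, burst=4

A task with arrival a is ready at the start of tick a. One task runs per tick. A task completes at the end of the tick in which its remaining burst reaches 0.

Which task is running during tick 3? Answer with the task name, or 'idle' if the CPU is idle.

t=0: queue=[B,F] q_used=0 → run B
t=1: queue=[B,F] q_used=1 → run B
t=2: queue=[B,F] q_used=2 → run B
t=3: queue=[F,B] q_used=0 → run F
t=4: queue=[F,B] q_used=1 → run F
t=5: queue=[F,B] q_used=2 → run F
t=6: queue=[B,F] q_used=0 → run B
t=7: queue=[B,F] q_used=1 → run B
t=8: queue=[B,F] q_used=2 → run B
t=9: queue=[F] q_used=0 → run F

running at tick 3 = F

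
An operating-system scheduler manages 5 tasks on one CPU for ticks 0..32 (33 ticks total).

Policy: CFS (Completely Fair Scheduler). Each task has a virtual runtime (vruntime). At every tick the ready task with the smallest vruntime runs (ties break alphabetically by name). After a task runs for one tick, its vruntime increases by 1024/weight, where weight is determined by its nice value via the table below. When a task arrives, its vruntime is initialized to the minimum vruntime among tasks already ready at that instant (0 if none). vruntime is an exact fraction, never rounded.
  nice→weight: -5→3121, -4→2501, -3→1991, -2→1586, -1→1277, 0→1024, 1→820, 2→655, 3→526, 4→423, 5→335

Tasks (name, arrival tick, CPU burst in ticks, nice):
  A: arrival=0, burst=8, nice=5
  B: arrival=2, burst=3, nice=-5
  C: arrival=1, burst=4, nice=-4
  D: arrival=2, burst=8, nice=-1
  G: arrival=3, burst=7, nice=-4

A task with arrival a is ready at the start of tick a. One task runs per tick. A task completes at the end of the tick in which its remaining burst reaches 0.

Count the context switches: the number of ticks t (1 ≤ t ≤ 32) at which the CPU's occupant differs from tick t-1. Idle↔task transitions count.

context switches = 21

t=0: vr[A=0] → run A
t=1: vr[A=1024/335 C=1024/335] → run A
t=2: vr[A=2048/335 B=1024/335 C=1024/335 D=1024/335] → run B
t=3: vr[A=2048/335 B=3538944/1045535 C=1024/335 D=1024/335 G=1024/335] → run C
t=4: vr[A=2048/335 B=3538944/1045535 C=2904064/837835 D=1024/335 G=1024/335] → run D
t=5: vr[A=2048/335 B=3538944/1045535 C=2904064/837835 D=1650688/427795 G=1024/335] → run G
t=6: vr[A=2048/335 B=3538944/1045535 C=2904064/837835 D=1650688/427795 G=2904064/837835] → run B
t=7: vr[A=2048/335 B=3881984/1045535 C=2904064/837835 D=1650688/427795 G=2904064/837835] → run C
t=8: vr[A=2048/335 B=3881984/1045535 C=3247104/837835 D=1650688/427795 G=2904064/837835] → run G
t=9: vr[A=2048/335 B=3881984/1045535 C=3247104/837835 D=1650688/427795 G=3247104/837835] → run B
t=10: vr[A=2048/335 C=3247104/837835 D=1650688/427795 G=3247104/837835] → run D
t=11: vr[A=2048/335 C=3247104/837835 D=1993728/427795 G=3247104/837835] → run C
t=12: vr[A=2048/335 C=3590144/837835 D=1993728/427795 G=3247104/837835] → run G
t=13: vr[A=2048/335 C=3590144/837835 D=1993728/427795 G=3590144/837835] → run C
t=14: vr[A=2048/335 D=1993728/427795 G=3590144/837835] → run G
t=15: vr[A=2048/335 D=1993728/427795 G=3933184/837835] → run D
t=16: vr[A=2048/335 D=2336768/427795 G=3933184/837835] → run G
t=17: vr[A=2048/335 D=2336768/427795 G=4276224/837835] → run G
t=18: vr[A=2048/335 D=2336768/427795 G=4619264/837835] → run D
t=19: vr[A=2048/335 D=2679808/427795 G=4619264/837835] → run G
t=20: vr[A=2048/335 D=2679808/427795] → run A
t=21: vr[A=3072/335 D=2679808/427795] → run D
t=22: vr[A=3072/335 D=3022848/427795] → run D
t=23: vr[A=3072/335 D=3365888/427795] → run D
t=24: vr[A=3072/335 D=3708928/427795] → run D
t=25: vr[A=3072/335] → run A
t=26: vr[A=4096/335] → run A
t=27: vr[A=1024/67] → run A
t=28: vr[A=6144/335] → run A
t=29: vr[A=7168/335] → run A
t=30: (idle)
t=31: (idle)
t=32: (idle)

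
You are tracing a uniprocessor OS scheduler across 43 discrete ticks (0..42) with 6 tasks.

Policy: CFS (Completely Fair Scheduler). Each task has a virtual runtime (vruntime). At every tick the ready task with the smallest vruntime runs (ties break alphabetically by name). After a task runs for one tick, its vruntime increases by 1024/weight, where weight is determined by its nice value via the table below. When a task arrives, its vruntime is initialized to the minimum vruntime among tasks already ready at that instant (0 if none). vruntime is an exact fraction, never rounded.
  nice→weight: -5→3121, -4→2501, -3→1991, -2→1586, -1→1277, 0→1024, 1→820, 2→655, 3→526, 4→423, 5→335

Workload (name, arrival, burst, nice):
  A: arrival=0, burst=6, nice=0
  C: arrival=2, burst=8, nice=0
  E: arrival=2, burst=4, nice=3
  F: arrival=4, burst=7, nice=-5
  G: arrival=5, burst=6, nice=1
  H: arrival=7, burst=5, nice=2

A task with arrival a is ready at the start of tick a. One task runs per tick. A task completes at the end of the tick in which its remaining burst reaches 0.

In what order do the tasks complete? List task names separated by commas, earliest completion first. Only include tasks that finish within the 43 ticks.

completion order = F, A, E, G, H, C

t=0: vr[A=0] → run A
t=1: vr[A=1] → run A
t=2: vr[A=2 C=2 E=2] → run A
t=3: vr[A=3 C=2 E=2] → run C
t=4: vr[A=3 C=3 E=2 F=2] → run E
t=5: vr[A=3 C=3 E=1038/263 F=2 G=2] → run F
t=6: vr[A=3 C=3 E=1038/263 F=7266/3121 G=2] → run G
t=7: vr[A=3 C=3 E=1038/263 F=7266/3121 G=666/205 H=7266/3121] → run F
t=8: vr[A=3 C=3 E=1038/263 F=8290/3121 G=666/205 H=7266/3121] → run H
t=9: vr[A=3 C=3 E=1038/263 F=8290/3121 G=666/205 H=7955134/2044255] → run F
t=10: vr[A=3 C=3 E=1038/263 F=9314/3121 G=666/205 H=7955134/2044255] → run F
t=11: vr[A=3 C=3 E=1038/263 F=10338/3121 G=666/205 H=7955134/2044255] → run A
t=12: vr[A=4 C=3 E=1038/263 F=10338/3121 G=666/205 H=7955134/2044255] → run C
t=13: vr[A=4 C=4 E=1038/263 F=10338/3121 G=666/205 H=7955134/2044255] → run G
t=14: vr[A=4 C=4 E=1038/263 F=10338/3121 G=922/205 H=7955134/2044255] → run F
t=15: vr[A=4 C=4 E=1038/263 F=11362/3121 G=922/205 H=7955134/2044255] → run F
t=16: vr[A=4 C=4 E=1038/263 F=12386/3121 G=922/205 H=7955134/2044255] → run H
t=17: vr[A=4 C=4 E=1038/263 F=12386/3121 G=922/205 H=11151038/2044255] → run E
t=18: vr[A=4 C=4 E=1550/263 F=12386/3121 G=922/205 H=11151038/2044255] → run F
t=19: vr[A=4 C=4 E=1550/263 G=922/205 H=11151038/2044255] → run A
t=20: vr[A=5 C=4 E=1550/263 G=922/205 H=11151038/2044255] → run C
t=21: vr[A=5 C=5 E=1550/263 G=922/205 H=11151038/2044255] → run G
t=22: vr[A=5 C=5 E=1550/263 G=1178/205 H=11151038/2044255] → run A
t=23: vr[C=5 E=1550/263 G=1178/205 H=11151038/2044255] → run C
t=24: vr[C=6 E=1550/263 G=1178/205 H=11151038/2044255] → run H
t=25: vr[C=6 E=1550/263 G=1178/205 H=14346942/2044255] → run G
t=26: vr[C=6 E=1550/263 G=1434/205 H=14346942/2044255] → run E
t=27: vr[C=6 E=2062/263 G=1434/205 H=14346942/2044255] → run C
t=28: vr[C=7 E=2062/263 G=1434/205 H=14346942/2044255] → run G
t=29: vr[C=7 E=2062/263 G=338/41 H=14346942/2044255] → run C
t=30: vr[C=8 E=2062/263 G=338/41 H=14346942/2044255] → run H
t=31: vr[C=8 E=2062/263 G=338/41 H=17542846/2044255] → run E
t=32: vr[C=8 G=338/41 H=17542846/2044255] → run C
t=33: vr[C=9 G=338/41 H=17542846/2044255] → run G
t=34: vr[C=9 H=17542846/2044255] → run H
t=35: vr[C=9] → run C
t=36: (idle)
t=37: (idle)
t=38: (idle)
t=39: (idle)
t=40: (idle)
t=41: (idle)
t=42: (idle)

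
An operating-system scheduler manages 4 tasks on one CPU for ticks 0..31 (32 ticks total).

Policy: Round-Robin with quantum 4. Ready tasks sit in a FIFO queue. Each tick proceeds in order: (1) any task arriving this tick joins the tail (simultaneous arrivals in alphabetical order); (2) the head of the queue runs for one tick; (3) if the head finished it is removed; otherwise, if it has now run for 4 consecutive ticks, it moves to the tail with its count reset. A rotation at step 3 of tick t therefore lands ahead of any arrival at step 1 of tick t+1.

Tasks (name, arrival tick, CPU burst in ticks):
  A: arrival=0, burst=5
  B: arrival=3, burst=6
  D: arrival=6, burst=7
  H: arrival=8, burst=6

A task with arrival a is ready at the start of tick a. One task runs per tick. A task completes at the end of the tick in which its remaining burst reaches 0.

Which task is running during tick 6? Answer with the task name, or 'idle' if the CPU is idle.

t=0: queue=[A] q_used=0 → run A
t=1: queue=[A] q_used=1 → run A
t=2: queue=[A] q_used=2 → run A
t=3: queue=[A,B] q_used=3 → run A
t=4: queue=[B,A] q_used=0 → run B
t=5: queue=[B,A] q_used=1 → run B
t=6: queue=[B,A,D] q_used=2 → run B
t=7: queue=[B,A,D] q_used=3 → run B
t=8: queue=[A,D,B,H] q_used=0 → run A
t=9: queue=[D,B,H] q_used=0 → run D
t=10: queue=[D,B,H] q_used=1 → run D
t=11: queue=[D,B,H] q_used=2 → run D
t=12: queue=[D,B,H] q_used=3 → run D
t=13: queue=[B,H,D] q_used=0 → run B
t=14: queue=[B,H,D] q_used=1 → run B
t=15: queue=[H,D] q_used=0 → run H
t=16: queue=[H,D] q_used=1 → run H
t=17: queue=[H,D] q_used=2 → run H
t=18: queue=[H,D] q_used=3 → run H
t=19: queue=[D,H] q_used=0 → run D
t=20: queue=[D,H] q_used=1 → run D
t=21: queue=[D,H] q_used=2 → run D
t=22: queue=[H] q_used=0 → run H
t=23: queue=[H] q_used=1 → run H
t=24: (idle)
t=25: (idle)
t=26: (idle)
t=27: (idle)
t=28: (idle)
t=29: (idle)
t=30: (idle)
t=31: (idle)

running at tick 6 = B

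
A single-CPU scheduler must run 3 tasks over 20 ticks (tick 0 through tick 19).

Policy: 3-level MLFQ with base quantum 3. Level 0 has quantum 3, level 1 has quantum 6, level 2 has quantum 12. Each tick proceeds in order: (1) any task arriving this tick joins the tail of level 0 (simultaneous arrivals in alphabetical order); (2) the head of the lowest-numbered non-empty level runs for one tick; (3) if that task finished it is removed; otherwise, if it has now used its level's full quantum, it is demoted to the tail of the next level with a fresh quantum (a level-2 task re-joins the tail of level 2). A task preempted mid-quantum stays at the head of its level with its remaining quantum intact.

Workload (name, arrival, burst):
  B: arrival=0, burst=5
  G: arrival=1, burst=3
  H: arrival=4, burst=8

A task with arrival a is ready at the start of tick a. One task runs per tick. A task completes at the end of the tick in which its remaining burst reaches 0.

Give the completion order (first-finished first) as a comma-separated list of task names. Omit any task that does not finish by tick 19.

completion order = G, B, H

t=0: L0/L1/L2 = B/-/- → run B
t=1: L0/L1/L2 = BG/-/- → run B
t=2: L0/L1/L2 = BG/-/- → run B
t=3: L0/L1/L2 = G/B/- → run G
t=4: L0/L1/L2 = GH/B/- → run G
t=5: L0/L1/L2 = GH/B/- → run G
t=6: L0/L1/L2 = H/B/- → run H
t=7: L0/L1/L2 = H/B/- → run H
t=8: L0/L1/L2 = H/B/- → run H
t=9: L0/L1/L2 = -/BH/- → run B
t=10: L0/L1/L2 = -/BH/- → run B
t=11: L0/L1/L2 = -/H/- → run H
t=12: L0/L1/L2 = -/H/- → run H
t=13: L0/L1/L2 = -/H/- → run H
t=14: L0/L1/L2 = -/H/- → run H
t=15: L0/L1/L2 = -/H/- → run H
t=16: (idle)
t=17: (idle)
t=18: (idle)
t=19: (idle)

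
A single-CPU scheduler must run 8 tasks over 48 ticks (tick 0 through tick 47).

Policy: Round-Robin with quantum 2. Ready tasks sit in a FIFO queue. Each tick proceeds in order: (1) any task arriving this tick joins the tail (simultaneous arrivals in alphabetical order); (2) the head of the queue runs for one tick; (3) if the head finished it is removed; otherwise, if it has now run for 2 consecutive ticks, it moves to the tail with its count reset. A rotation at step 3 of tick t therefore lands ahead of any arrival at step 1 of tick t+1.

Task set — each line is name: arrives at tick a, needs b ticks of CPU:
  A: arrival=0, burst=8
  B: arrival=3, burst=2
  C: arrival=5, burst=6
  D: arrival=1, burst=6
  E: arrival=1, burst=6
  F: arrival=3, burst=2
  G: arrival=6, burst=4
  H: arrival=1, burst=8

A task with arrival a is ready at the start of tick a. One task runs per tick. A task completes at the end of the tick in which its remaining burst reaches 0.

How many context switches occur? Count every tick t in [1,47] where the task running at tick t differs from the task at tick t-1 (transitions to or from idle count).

context switches = 21

t=0: queue=[A] q_used=0 → run A
t=1: queue=[A,D,E,H] q_used=1 → run A
t=2: queue=[D,E,H,A] q_used=0 → run D
t=3: queue=[D,E,H,A,B,F] q_used=1 → run D
t=4: queue=[E,H,A,B,F,D] q_used=0 → run E
t=5: queue=[E,H,A,B,F,D,C] q_used=1 → run E
t=6: queue=[H,A,B,F,D,C,E,G] q_used=0 → run H
t=7: queue=[H,A,B,F,D,C,E,G] q_used=1 → run H
t=8: queue=[A,B,F,D,C,E,G,H] q_used=0 → run A
t=9: queue=[A,B,F,D,C,E,G,H] q_used=1 → run A
t=10: queue=[B,F,D,C,E,G,H,A] q_used=0 → run B
t=11: queue=[B,F,D,C,E,G,H,A] q_used=1 → run B
t=12: queue=[F,D,C,E,G,H,A] q_used=0 → run F
t=13: queue=[F,D,C,E,G,H,A] q_used=1 → run F
t=14: queue=[D,C,E,G,H,A] q_used=0 → run D
t=15: queue=[D,C,E,G,H,A] q_used=1 → run D
t=16: queue=[C,E,G,H,A,D] q_used=0 → run C
t=17: queue=[C,E,G,H,A,D] q_used=1 → run C
t=18: queue=[E,G,H,A,D,C] q_used=0 → run E
t=19: queue=[E,G,H,A,D,C] q_used=1 → run E
t=20: queue=[G,H,A,D,C,E] q_used=0 → run G
t=21: queue=[G,H,A,D,C,E] q_used=1 → run G
t=22: queue=[H,A,D,C,E,G] q_used=0 → run H
t=23: queue=[H,A,D,C,E,G] q_used=1 → run H
t=24: queue=[A,D,C,E,G,H] q_used=0 → run A
t=25: queue=[A,D,C,E,G,H] q_used=1 → run A
t=26: queue=[D,C,E,G,H,A] q_used=0 → run D
t=27: queue=[D,C,E,G,H,A] q_used=1 → run D
t=28: queue=[C,E,G,H,A] q_used=0 → run C
t=29: queue=[C,E,G,H,A] q_used=1 → run C
t=30: queue=[E,G,H,A,C] q_used=0 → run E
t=31: queue=[E,G,H,A,C] q_used=1 → run E
t=32: queue=[G,H,A,C] q_used=0 → run G
t=33: queue=[G,H,A,C] q_used=1 → run G
t=34: queue=[H,A,C] q_used=0 → run H
t=35: queue=[H,A,C] q_used=1 → run H
t=36: queue=[A,C,H] q_used=0 → run A
t=37: queue=[A,C,H] q_used=1 → run A
t=38: queue=[C,H] q_used=0 → run C
t=39: queue=[C,H] q_used=1 → run C
t=40: queue=[H] q_used=0 → run H
t=41: queue=[H] q_used=1 → run H
t=42: (idle)
t=43: (idle)
t=44: (idle)
t=45: (idle)
t=46: (idle)
t=47: (idle)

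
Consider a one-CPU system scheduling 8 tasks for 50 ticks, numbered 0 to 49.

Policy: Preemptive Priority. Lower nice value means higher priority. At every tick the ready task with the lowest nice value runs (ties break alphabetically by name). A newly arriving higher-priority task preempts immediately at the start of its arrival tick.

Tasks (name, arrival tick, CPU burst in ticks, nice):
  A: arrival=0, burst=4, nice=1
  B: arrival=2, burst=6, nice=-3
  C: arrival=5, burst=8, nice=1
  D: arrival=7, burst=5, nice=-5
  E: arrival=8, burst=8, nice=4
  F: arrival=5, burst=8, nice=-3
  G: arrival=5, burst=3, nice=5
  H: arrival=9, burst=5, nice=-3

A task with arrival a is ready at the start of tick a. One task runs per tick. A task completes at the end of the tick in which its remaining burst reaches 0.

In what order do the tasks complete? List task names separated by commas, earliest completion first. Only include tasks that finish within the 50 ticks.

completion order = D, B, F, H, A, C, E, G

t=0: ready={A} → run A
t=1: ready={A} → run A
t=2: ready={A,B} → run B
t=3: ready={A,B} → run B
t=4: ready={A,B} → run B
t=5: ready={A,B,C,F,G} → run B
t=6: ready={A,B,C,F,G} → run B
t=7: ready={A,B,C,D,F,G} → run D
t=8: ready={A,B,C,D,E,F,G} → run D
t=9: ready={A,B,C,D,E,F,G,H} → run D
t=10: ready={A,B,C,D,E,F,G,H} → run D
t=11: ready={A,B,C,D,E,F,G,H} → run D
t=12: ready={A,B,C,E,F,G,H} → run B
t=13: ready={A,C,E,F,G,H} → run F
t=14: ready={A,C,E,F,G,H} → run F
t=15: ready={A,C,E,F,G,H} → run F
t=16: ready={A,C,E,F,G,H} → run F
t=17: ready={A,C,E,F,G,H} → run F
t=18: ready={A,C,E,F,G,H} → run F
t=19: ready={A,C,E,F,G,H} → run F
t=20: ready={A,C,E,F,G,H} → run F
t=21: ready={A,C,E,G,H} → run H
t=22: ready={A,C,E,G,H} → run H
t=23: ready={A,C,E,G,H} → run H
t=24: ready={A,C,E,G,H} → run H
t=25: ready={A,C,E,G,H} → run H
t=26: ready={A,C,E,G} → run A
t=27: ready={A,C,E,G} → run A
t=28: ready={C,E,G} → run C
t=29: ready={C,E,G} → run C
t=30: ready={C,E,G} → run C
t=31: ready={C,E,G} → run C
t=32: ready={C,E,G} → run C
t=33: ready={C,E,G} → run C
t=34: ready={C,E,G} → run C
t=35: ready={C,E,G} → run C
t=36: ready={E,G} → run E
t=37: ready={E,G} → run E
t=38: ready={E,G} → run E
t=39: ready={E,G} → run E
t=40: ready={E,G} → run E
t=41: ready={E,G} → run E
t=42: ready={E,G} → run E
t=43: ready={E,G} → run E
t=44: ready={G} → run G
t=45: ready={G} → run G
t=46: ready={G} → run G
t=47: (idle)
t=48: (idle)
t=49: (idle)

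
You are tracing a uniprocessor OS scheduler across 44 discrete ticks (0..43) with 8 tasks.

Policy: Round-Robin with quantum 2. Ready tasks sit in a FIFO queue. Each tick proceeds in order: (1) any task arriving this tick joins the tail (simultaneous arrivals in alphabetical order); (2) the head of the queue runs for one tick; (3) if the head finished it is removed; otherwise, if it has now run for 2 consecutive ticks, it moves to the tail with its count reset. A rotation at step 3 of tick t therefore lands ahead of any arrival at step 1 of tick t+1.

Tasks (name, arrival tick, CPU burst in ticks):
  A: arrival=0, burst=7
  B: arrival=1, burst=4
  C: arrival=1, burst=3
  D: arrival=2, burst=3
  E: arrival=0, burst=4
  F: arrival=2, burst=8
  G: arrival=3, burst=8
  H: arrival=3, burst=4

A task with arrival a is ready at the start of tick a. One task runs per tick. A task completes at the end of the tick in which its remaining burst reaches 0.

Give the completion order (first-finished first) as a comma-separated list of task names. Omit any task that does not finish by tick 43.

t=0: queue=[A,E] q_used=0 → run A
t=1: queue=[A,E,B,C] q_used=1 → run A
t=2: queue=[E,B,C,A,D,F] q_used=0 → run E
t=3: queue=[E,B,C,A,D,F,G,H] q_used=1 → run E
t=4: queue=[B,C,A,D,F,G,H,E] q_used=0 → run B
t=5: queue=[B,C,A,D,F,G,H,E] q_used=1 → run B
t=6: queue=[C,A,D,F,G,H,E,B] q_used=0 → run C
t=7: queue=[C,A,D,F,G,H,E,B] q_used=1 → run C
t=8: queue=[A,D,F,G,H,E,B,C] q_used=0 → run A
t=9: queue=[A,D,F,G,H,E,B,C] q_used=1 → run A
t=10: queue=[D,F,G,H,E,B,C,A] q_used=0 → run D
t=11: queue=[D,F,G,H,E,B,C,A] q_used=1 → run D
t=12: queue=[F,G,H,E,B,C,A,D] q_used=0 → run F
t=13: queue=[F,G,H,E,B,C,A,D] q_used=1 → run F
t=14: queue=[G,H,E,B,C,A,D,F] q_used=0 → run G
t=15: queue=[G,H,E,B,C,A,D,F] q_used=1 → run G
t=16: queue=[H,E,B,C,A,D,F,G] q_used=0 → run H
t=17: queue=[H,E,B,C,A,D,F,G] q_used=1 → run H
t=18: queue=[E,B,C,A,D,F,G,H] q_used=0 → run E
t=19: queue=[E,B,C,A,D,F,G,H] q_used=1 → run E
t=20: queue=[B,C,A,D,F,G,H] q_used=0 → run B
t=21: queue=[B,C,A,D,F,G,H] q_used=1 → run B
t=22: queue=[C,A,D,F,G,H] q_used=0 → run C
t=23: queue=[A,D,F,G,H] q_used=0 → run A
t=24: queue=[A,D,F,G,H] q_used=1 → run A
t=25: queue=[D,F,G,H,A] q_used=0 → run D
t=26: queue=[F,G,H,A] q_used=0 → run F
t=27: queue=[F,G,H,A] q_used=1 → run F
t=28: queue=[G,H,A,F] q_used=0 → run G
t=29: queue=[G,H,A,F] q_used=1 → run G
t=30: queue=[H,A,F,G] q_used=0 → run H
t=31: queue=[H,A,F,G] q_used=1 → run H
t=32: queue=[A,F,G] q_used=0 → run A
t=33: queue=[F,G] q_used=0 → run F
t=34: queue=[F,G] q_used=1 → run F
t=35: queue=[G,F] q_used=0 → run G
t=36: queue=[G,F] q_used=1 → run G
t=37: queue=[F,G] q_used=0 → run F
t=38: queue=[F,G] q_used=1 → run F
t=39: queue=[G] q_used=0 → run G
t=40: queue=[G] q_used=1 → run G
t=41: (idle)
t=42: (idle)
t=43: (idle)

completion order = E, B, C, D, H, A, F, G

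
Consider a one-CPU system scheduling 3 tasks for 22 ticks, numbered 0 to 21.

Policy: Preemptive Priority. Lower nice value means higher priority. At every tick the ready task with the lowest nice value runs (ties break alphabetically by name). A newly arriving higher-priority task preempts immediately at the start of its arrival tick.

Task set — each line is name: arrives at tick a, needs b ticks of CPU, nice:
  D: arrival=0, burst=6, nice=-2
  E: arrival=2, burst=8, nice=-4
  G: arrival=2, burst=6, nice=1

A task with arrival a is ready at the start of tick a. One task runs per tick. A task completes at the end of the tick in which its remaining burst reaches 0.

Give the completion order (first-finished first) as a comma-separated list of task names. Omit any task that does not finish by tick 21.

completion order = E, D, G

t=0: ready={D} → run D
t=1: ready={D} → run D
t=2: ready={D,E,G} → run E
t=3: ready={D,E,G} → run E
t=4: ready={D,E,G} → run E
t=5: ready={D,E,G} → run E
t=6: ready={D,E,G} → run E
t=7: ready={D,E,G} → run E
t=8: ready={D,E,G} → run E
t=9: ready={D,E,G} → run E
t=10: ready={D,G} → run D
t=11: ready={D,G} → run D
t=12: ready={D,G} → run D
t=13: ready={D,G} → run D
t=14: ready={G} → run G
t=15: ready={G} → run G
t=16: ready={G} → run G
t=17: ready={G} → run G
t=18: ready={G} → run G
t=19: ready={G} → run G
t=20: (idle)
t=21: (idle)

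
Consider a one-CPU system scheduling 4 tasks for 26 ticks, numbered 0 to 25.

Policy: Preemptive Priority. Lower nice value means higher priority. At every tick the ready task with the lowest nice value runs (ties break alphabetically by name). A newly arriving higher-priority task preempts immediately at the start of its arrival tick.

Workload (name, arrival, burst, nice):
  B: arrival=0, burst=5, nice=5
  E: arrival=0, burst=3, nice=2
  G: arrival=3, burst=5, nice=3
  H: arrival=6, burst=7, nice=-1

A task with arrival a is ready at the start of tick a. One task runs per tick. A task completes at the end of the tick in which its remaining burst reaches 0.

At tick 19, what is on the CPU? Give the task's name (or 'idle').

t=0: ready={B,E} → run E
t=1: ready={B,E} → run E
t=2: ready={B,E} → run E
t=3: ready={B,G} → run G
t=4: ready={B,G} → run G
t=5: ready={B,G} → run G
t=6: ready={B,G,H} → run H
t=7: ready={B,G,H} → run H
t=8: ready={B,G,H} → run H
t=9: ready={B,G,H} → run H
t=10: ready={B,G,H} → run H
t=11: ready={B,G,H} → run H
t=12: ready={B,G,H} → run H
t=13: ready={B,G} → run G
t=14: ready={B,G} → run G
t=15: ready={B} → run B
t=16: ready={B} → run B
t=17: ready={B} → run B
t=18: ready={B} → run B
t=19: ready={B} → run B
t=20: (idle)
t=21: (idle)
t=22: (idle)
t=23: (idle)
t=24: (idle)
t=25: (idle)

running at tick 19 = B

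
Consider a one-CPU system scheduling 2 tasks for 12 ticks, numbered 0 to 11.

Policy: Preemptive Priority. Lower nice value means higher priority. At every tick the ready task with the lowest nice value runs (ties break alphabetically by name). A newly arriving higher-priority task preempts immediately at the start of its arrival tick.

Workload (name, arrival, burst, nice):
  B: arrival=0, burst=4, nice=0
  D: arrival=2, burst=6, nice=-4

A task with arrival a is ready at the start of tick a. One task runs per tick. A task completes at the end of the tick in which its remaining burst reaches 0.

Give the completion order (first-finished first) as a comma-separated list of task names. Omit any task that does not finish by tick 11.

t=0: ready={B} → run B
t=1: ready={B} → run B
t=2: ready={B,D} → run D
t=3: ready={B,D} → run D
t=4: ready={B,D} → run D
t=5: ready={B,D} → run D
t=6: ready={B,D} → run D
t=7: ready={B,D} → run D
t=8: ready={B} → run B
t=9: ready={B} → run B
t=10: (idle)
t=11: (idle)

completion order = D, B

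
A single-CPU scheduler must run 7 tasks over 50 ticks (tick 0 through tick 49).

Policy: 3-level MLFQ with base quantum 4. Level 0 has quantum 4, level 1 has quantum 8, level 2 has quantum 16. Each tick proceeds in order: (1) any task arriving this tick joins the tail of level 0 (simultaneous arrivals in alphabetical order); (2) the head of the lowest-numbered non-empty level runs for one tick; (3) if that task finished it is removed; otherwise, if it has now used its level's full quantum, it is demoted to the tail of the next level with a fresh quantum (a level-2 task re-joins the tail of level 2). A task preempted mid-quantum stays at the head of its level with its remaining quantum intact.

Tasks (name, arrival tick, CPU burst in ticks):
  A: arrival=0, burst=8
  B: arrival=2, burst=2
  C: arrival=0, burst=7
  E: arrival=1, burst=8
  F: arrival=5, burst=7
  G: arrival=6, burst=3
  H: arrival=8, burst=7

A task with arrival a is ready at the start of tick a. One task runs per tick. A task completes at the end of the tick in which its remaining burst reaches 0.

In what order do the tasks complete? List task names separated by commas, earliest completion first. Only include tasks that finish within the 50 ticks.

completion order = B, G, A, C, E, F, H

t=0: L0/L1/L2 = AC/-/- → run A
t=1: L0/L1/L2 = ACE/-/- → run A
t=2: L0/L1/L2 = ACEB/-/- → run A
t=3: L0/L1/L2 = ACEB/-/- → run A
t=4: L0/L1/L2 = CEB/A/- → run C
t=5: L0/L1/L2 = CEBF/A/- → run C
t=6: L0/L1/L2 = CEBFG/A/- → run C
t=7: L0/L1/L2 = CEBFG/A/- → run C
t=8: L0/L1/L2 = EBFGH/AC/- → run E
t=9: L0/L1/L2 = EBFGH/AC/- → run E
t=10: L0/L1/L2 = EBFGH/AC/- → run E
t=11: L0/L1/L2 = EBFGH/AC/- → run E
t=12: L0/L1/L2 = BFGH/ACE/- → run B
t=13: L0/L1/L2 = BFGH/ACE/- → run B
t=14: L0/L1/L2 = FGH/ACE/- → run F
t=15: L0/L1/L2 = FGH/ACE/- → run F
t=16: L0/L1/L2 = FGH/ACE/- → run F
t=17: L0/L1/L2 = FGH/ACE/- → run F
t=18: L0/L1/L2 = GH/ACEF/- → run G
t=19: L0/L1/L2 = GH/ACEF/- → run G
t=20: L0/L1/L2 = GH/ACEF/- → run G
t=21: L0/L1/L2 = H/ACEF/- → run H
t=22: L0/L1/L2 = H/ACEF/- → run H
t=23: L0/L1/L2 = H/ACEF/- → run H
t=24: L0/L1/L2 = H/ACEF/- → run H
t=25: L0/L1/L2 = -/ACEFH/- → run A
t=26: L0/L1/L2 = -/ACEFH/- → run A
t=27: L0/L1/L2 = -/ACEFH/- → run A
t=28: L0/L1/L2 = -/ACEFH/- → run A
t=29: L0/L1/L2 = -/CEFH/- → run C
t=30: L0/L1/L2 = -/CEFH/- → run C
t=31: L0/L1/L2 = -/CEFH/- → run C
t=32: L0/L1/L2 = -/EFH/- → run E
t=33: L0/L1/L2 = -/EFH/- → run E
t=34: L0/L1/L2 = -/EFH/- → run E
t=35: L0/L1/L2 = -/EFH/- → run E
t=36: L0/L1/L2 = -/FH/- → run F
t=37: L0/L1/L2 = -/FH/- → run F
t=38: L0/L1/L2 = -/FH/- → run F
t=39: L0/L1/L2 = -/H/- → run H
t=40: L0/L1/L2 = -/H/- → run H
t=41: L0/L1/L2 = -/H/- → run H
t=42: (idle)
t=43: (idle)
t=44: (idle)
t=45: (idle)
t=46: (idle)
t=47: (idle)
t=48: (idle)
t=49: (idle)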